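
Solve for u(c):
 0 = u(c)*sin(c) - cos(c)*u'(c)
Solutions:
 u(c) = C1/cos(c)


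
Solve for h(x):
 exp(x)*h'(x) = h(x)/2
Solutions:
 h(x) = C1*exp(-exp(-x)/2)


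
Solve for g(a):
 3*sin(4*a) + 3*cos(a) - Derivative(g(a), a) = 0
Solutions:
 g(a) = C1 + 3*sin(a) - 3*cos(4*a)/4


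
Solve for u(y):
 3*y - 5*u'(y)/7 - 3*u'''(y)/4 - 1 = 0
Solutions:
 u(y) = C1 + C2*sin(2*sqrt(105)*y/21) + C3*cos(2*sqrt(105)*y/21) + 21*y^2/10 - 7*y/5


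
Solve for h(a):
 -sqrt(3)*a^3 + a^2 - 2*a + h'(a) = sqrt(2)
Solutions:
 h(a) = C1 + sqrt(3)*a^4/4 - a^3/3 + a^2 + sqrt(2)*a


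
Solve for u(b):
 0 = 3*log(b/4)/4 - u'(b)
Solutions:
 u(b) = C1 + 3*b*log(b)/4 - 3*b*log(2)/2 - 3*b/4


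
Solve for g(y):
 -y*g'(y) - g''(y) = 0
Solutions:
 g(y) = C1 + C2*erf(sqrt(2)*y/2)


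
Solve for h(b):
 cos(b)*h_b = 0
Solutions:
 h(b) = C1


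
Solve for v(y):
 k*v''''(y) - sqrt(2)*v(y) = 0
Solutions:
 v(y) = C1*exp(-2^(1/8)*y*(1/k)^(1/4)) + C2*exp(2^(1/8)*y*(1/k)^(1/4)) + C3*exp(-2^(1/8)*I*y*(1/k)^(1/4)) + C4*exp(2^(1/8)*I*y*(1/k)^(1/4))


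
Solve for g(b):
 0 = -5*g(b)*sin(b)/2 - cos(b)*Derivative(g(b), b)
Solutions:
 g(b) = C1*cos(b)^(5/2)


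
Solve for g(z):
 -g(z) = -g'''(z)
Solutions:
 g(z) = C3*exp(z) + (C1*sin(sqrt(3)*z/2) + C2*cos(sqrt(3)*z/2))*exp(-z/2)


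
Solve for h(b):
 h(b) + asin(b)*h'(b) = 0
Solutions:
 h(b) = C1*exp(-Integral(1/asin(b), b))


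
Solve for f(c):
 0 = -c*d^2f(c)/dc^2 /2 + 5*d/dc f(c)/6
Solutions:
 f(c) = C1 + C2*c^(8/3)


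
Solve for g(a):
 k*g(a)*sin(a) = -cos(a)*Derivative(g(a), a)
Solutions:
 g(a) = C1*exp(k*log(cos(a)))


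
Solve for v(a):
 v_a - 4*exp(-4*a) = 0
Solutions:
 v(a) = C1 - exp(-4*a)


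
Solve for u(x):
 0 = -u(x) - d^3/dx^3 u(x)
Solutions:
 u(x) = C3*exp(-x) + (C1*sin(sqrt(3)*x/2) + C2*cos(sqrt(3)*x/2))*exp(x/2)


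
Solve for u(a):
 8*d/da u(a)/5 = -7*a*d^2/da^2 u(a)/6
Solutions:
 u(a) = C1 + C2/a^(13/35)


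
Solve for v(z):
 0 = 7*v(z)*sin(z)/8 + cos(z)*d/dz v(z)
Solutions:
 v(z) = C1*cos(z)^(7/8)


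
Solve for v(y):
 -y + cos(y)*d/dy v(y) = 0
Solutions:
 v(y) = C1 + Integral(y/cos(y), y)


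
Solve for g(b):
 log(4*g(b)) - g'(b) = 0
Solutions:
 -Integral(1/(log(_y) + 2*log(2)), (_y, g(b))) = C1 - b


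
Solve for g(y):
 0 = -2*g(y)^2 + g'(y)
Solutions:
 g(y) = -1/(C1 + 2*y)


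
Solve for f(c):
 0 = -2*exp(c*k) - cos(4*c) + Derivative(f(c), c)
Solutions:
 f(c) = C1 + sin(4*c)/4 + 2*exp(c*k)/k


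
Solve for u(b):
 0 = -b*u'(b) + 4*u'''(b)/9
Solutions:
 u(b) = C1 + Integral(C2*airyai(2^(1/3)*3^(2/3)*b/2) + C3*airybi(2^(1/3)*3^(2/3)*b/2), b)


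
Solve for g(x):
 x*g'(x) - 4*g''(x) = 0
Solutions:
 g(x) = C1 + C2*erfi(sqrt(2)*x/4)


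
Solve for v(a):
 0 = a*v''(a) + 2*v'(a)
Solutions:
 v(a) = C1 + C2/a


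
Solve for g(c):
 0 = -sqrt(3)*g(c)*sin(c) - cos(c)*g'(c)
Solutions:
 g(c) = C1*cos(c)^(sqrt(3))


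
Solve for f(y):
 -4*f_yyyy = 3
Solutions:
 f(y) = C1 + C2*y + C3*y^2 + C4*y^3 - y^4/32


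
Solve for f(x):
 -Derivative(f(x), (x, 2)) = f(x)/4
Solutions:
 f(x) = C1*sin(x/2) + C2*cos(x/2)


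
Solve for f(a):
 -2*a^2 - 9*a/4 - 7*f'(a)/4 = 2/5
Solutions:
 f(a) = C1 - 8*a^3/21 - 9*a^2/14 - 8*a/35


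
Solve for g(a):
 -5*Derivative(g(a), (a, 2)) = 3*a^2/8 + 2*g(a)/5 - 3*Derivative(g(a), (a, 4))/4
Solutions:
 g(a) = C1*exp(-sqrt(30)*a*sqrt(25 + sqrt(655))/15) + C2*exp(sqrt(30)*a*sqrt(25 + sqrt(655))/15) + C3*sin(sqrt(30)*a*sqrt(-25 + sqrt(655))/15) + C4*cos(sqrt(30)*a*sqrt(-25 + sqrt(655))/15) - 15*a^2/16 + 375/16


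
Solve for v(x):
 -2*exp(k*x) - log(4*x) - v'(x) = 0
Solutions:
 v(x) = C1 - x*log(x) + x*(1 - 2*log(2)) + Piecewise((-2*exp(k*x)/k, Ne(k, 0)), (-2*x, True))


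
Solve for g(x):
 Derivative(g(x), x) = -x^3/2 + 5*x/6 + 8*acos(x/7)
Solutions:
 g(x) = C1 - x^4/8 + 5*x^2/12 + 8*x*acos(x/7) - 8*sqrt(49 - x^2)


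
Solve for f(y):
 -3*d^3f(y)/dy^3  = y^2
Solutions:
 f(y) = C1 + C2*y + C3*y^2 - y^5/180


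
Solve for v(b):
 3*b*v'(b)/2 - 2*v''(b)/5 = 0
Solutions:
 v(b) = C1 + C2*erfi(sqrt(30)*b/4)


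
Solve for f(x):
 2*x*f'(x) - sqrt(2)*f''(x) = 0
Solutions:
 f(x) = C1 + C2*erfi(2^(3/4)*x/2)


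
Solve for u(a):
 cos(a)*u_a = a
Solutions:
 u(a) = C1 + Integral(a/cos(a), a)


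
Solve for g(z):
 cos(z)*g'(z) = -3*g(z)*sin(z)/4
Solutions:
 g(z) = C1*cos(z)^(3/4)


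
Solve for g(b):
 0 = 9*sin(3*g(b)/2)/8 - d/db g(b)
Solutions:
 -9*b/8 + log(cos(3*g(b)/2) - 1)/3 - log(cos(3*g(b)/2) + 1)/3 = C1


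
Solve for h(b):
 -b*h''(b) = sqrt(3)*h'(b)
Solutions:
 h(b) = C1 + C2*b^(1 - sqrt(3))


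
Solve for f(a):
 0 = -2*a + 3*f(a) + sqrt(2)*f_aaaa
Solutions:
 f(a) = 2*a/3 + (C1*sin(2^(3/8)*3^(1/4)*a/2) + C2*cos(2^(3/8)*3^(1/4)*a/2))*exp(-2^(3/8)*3^(1/4)*a/2) + (C3*sin(2^(3/8)*3^(1/4)*a/2) + C4*cos(2^(3/8)*3^(1/4)*a/2))*exp(2^(3/8)*3^(1/4)*a/2)


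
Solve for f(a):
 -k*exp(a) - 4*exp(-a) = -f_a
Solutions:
 f(a) = C1 + k*exp(a) - 4*exp(-a)


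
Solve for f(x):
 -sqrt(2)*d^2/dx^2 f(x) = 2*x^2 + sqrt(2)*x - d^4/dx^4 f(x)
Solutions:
 f(x) = C1 + C2*x + C3*exp(-2^(1/4)*x) + C4*exp(2^(1/4)*x) - sqrt(2)*x^4/12 - x^3/6 - x^2


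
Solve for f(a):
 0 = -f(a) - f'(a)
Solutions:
 f(a) = C1*exp(-a)


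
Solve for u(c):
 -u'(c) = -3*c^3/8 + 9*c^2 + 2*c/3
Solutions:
 u(c) = C1 + 3*c^4/32 - 3*c^3 - c^2/3


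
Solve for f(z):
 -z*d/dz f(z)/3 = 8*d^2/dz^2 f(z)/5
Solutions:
 f(z) = C1 + C2*erf(sqrt(15)*z/12)


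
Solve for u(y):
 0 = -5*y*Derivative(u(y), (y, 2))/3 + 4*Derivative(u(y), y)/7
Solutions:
 u(y) = C1 + C2*y^(47/35)


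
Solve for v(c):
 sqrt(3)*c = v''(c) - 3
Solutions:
 v(c) = C1 + C2*c + sqrt(3)*c^3/6 + 3*c^2/2


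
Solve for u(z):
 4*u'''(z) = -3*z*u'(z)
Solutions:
 u(z) = C1 + Integral(C2*airyai(-6^(1/3)*z/2) + C3*airybi(-6^(1/3)*z/2), z)


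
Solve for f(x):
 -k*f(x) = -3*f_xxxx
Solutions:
 f(x) = C1*exp(-3^(3/4)*k^(1/4)*x/3) + C2*exp(3^(3/4)*k^(1/4)*x/3) + C3*exp(-3^(3/4)*I*k^(1/4)*x/3) + C4*exp(3^(3/4)*I*k^(1/4)*x/3)


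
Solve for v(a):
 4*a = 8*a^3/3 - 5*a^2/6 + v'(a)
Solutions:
 v(a) = C1 - 2*a^4/3 + 5*a^3/18 + 2*a^2


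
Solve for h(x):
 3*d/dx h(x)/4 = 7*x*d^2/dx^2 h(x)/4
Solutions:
 h(x) = C1 + C2*x^(10/7)


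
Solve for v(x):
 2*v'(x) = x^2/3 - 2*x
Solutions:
 v(x) = C1 + x^3/18 - x^2/2


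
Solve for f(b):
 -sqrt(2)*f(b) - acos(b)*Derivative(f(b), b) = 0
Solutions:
 f(b) = C1*exp(-sqrt(2)*Integral(1/acos(b), b))


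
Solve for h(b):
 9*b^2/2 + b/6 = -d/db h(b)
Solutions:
 h(b) = C1 - 3*b^3/2 - b^2/12


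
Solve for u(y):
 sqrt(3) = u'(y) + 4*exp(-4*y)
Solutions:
 u(y) = C1 + sqrt(3)*y + exp(-4*y)


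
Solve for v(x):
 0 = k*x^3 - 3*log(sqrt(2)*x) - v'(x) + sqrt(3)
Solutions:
 v(x) = C1 + k*x^4/4 - 3*x*log(x) - 3*x*log(2)/2 + sqrt(3)*x + 3*x


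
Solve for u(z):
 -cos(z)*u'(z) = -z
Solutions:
 u(z) = C1 + Integral(z/cos(z), z)


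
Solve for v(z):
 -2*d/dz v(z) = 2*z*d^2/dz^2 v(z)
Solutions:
 v(z) = C1 + C2*log(z)


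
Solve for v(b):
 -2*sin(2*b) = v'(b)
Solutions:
 v(b) = C1 + cos(2*b)


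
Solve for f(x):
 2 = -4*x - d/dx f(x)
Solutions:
 f(x) = C1 - 2*x^2 - 2*x


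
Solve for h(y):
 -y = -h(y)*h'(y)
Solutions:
 h(y) = -sqrt(C1 + y^2)
 h(y) = sqrt(C1 + y^2)


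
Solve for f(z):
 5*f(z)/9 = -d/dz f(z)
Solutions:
 f(z) = C1*exp(-5*z/9)


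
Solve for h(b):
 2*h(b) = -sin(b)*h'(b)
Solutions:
 h(b) = C1*(cos(b) + 1)/(cos(b) - 1)


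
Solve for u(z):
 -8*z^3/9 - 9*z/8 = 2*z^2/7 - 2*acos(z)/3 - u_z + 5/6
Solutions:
 u(z) = C1 + 2*z^4/9 + 2*z^3/21 + 9*z^2/16 - 2*z*acos(z)/3 + 5*z/6 + 2*sqrt(1 - z^2)/3


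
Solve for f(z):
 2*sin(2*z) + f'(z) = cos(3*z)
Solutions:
 f(z) = C1 + sin(3*z)/3 + cos(2*z)


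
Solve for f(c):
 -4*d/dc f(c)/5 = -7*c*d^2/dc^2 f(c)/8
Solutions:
 f(c) = C1 + C2*c^(67/35)


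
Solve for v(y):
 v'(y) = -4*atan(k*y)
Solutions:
 v(y) = C1 - 4*Piecewise((y*atan(k*y) - log(k^2*y^2 + 1)/(2*k), Ne(k, 0)), (0, True))


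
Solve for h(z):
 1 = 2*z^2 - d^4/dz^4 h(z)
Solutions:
 h(z) = C1 + C2*z + C3*z^2 + C4*z^3 + z^6/180 - z^4/24


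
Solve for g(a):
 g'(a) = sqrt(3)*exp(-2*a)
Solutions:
 g(a) = C1 - sqrt(3)*exp(-2*a)/2


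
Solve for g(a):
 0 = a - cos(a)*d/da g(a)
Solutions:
 g(a) = C1 + Integral(a/cos(a), a)


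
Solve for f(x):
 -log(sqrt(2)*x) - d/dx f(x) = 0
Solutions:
 f(x) = C1 - x*log(x) - x*log(2)/2 + x


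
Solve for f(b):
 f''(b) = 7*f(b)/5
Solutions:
 f(b) = C1*exp(-sqrt(35)*b/5) + C2*exp(sqrt(35)*b/5)


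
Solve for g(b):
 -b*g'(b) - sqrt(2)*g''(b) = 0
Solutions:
 g(b) = C1 + C2*erf(2^(1/4)*b/2)


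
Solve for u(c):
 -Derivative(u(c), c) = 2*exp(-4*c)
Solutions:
 u(c) = C1 + exp(-4*c)/2


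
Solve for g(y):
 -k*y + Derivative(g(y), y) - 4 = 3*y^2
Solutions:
 g(y) = C1 + k*y^2/2 + y^3 + 4*y


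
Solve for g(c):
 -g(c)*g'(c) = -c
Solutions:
 g(c) = -sqrt(C1 + c^2)
 g(c) = sqrt(C1 + c^2)


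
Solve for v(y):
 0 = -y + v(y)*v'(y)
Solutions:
 v(y) = -sqrt(C1 + y^2)
 v(y) = sqrt(C1 + y^2)


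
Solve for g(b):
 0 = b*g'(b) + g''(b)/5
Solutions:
 g(b) = C1 + C2*erf(sqrt(10)*b/2)


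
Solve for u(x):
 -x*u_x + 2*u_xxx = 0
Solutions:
 u(x) = C1 + Integral(C2*airyai(2^(2/3)*x/2) + C3*airybi(2^(2/3)*x/2), x)


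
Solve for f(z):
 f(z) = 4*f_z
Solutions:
 f(z) = C1*exp(z/4)


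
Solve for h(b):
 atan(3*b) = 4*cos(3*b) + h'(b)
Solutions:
 h(b) = C1 + b*atan(3*b) - log(9*b^2 + 1)/6 - 4*sin(3*b)/3


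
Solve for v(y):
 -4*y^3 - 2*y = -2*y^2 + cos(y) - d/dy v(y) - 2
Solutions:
 v(y) = C1 + y^4 - 2*y^3/3 + y^2 - 2*y + sin(y)


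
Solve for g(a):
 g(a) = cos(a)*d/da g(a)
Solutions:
 g(a) = C1*sqrt(sin(a) + 1)/sqrt(sin(a) - 1)


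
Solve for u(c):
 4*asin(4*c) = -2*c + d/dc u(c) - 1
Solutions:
 u(c) = C1 + c^2 + 4*c*asin(4*c) + c + sqrt(1 - 16*c^2)


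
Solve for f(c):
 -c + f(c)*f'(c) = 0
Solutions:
 f(c) = -sqrt(C1 + c^2)
 f(c) = sqrt(C1 + c^2)


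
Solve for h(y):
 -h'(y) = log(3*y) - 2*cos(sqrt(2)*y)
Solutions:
 h(y) = C1 - y*log(y) - y*log(3) + y + sqrt(2)*sin(sqrt(2)*y)


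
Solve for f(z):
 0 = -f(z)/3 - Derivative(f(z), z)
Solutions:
 f(z) = C1*exp(-z/3)


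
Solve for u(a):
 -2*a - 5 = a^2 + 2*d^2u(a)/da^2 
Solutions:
 u(a) = C1 + C2*a - a^4/24 - a^3/6 - 5*a^2/4


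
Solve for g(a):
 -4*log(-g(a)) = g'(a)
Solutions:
 -li(-g(a)) = C1 - 4*a


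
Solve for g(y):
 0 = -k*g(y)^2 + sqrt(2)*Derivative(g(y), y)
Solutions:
 g(y) = -2/(C1 + sqrt(2)*k*y)


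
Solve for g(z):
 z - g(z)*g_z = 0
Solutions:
 g(z) = -sqrt(C1 + z^2)
 g(z) = sqrt(C1 + z^2)


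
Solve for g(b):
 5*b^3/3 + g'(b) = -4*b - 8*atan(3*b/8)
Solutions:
 g(b) = C1 - 5*b^4/12 - 2*b^2 - 8*b*atan(3*b/8) + 32*log(9*b^2 + 64)/3


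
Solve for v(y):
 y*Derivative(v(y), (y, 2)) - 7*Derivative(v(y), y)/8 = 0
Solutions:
 v(y) = C1 + C2*y^(15/8)


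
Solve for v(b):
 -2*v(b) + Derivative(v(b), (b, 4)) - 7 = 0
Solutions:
 v(b) = C1*exp(-2^(1/4)*b) + C2*exp(2^(1/4)*b) + C3*sin(2^(1/4)*b) + C4*cos(2^(1/4)*b) - 7/2


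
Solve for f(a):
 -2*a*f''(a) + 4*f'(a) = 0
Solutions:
 f(a) = C1 + C2*a^3


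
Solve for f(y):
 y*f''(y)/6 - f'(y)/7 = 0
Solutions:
 f(y) = C1 + C2*y^(13/7)


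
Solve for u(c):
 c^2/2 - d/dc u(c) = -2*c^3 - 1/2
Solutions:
 u(c) = C1 + c^4/2 + c^3/6 + c/2


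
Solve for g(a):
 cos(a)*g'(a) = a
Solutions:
 g(a) = C1 + Integral(a/cos(a), a)


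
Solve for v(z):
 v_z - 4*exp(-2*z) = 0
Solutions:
 v(z) = C1 - 2*exp(-2*z)


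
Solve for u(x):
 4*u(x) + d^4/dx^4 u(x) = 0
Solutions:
 u(x) = (C1*sin(x) + C2*cos(x))*exp(-x) + (C3*sin(x) + C4*cos(x))*exp(x)


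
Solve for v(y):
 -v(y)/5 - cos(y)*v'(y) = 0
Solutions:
 v(y) = C1*(sin(y) - 1)^(1/10)/(sin(y) + 1)^(1/10)


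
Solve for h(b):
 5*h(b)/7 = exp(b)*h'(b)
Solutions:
 h(b) = C1*exp(-5*exp(-b)/7)


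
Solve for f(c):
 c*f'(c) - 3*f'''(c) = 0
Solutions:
 f(c) = C1 + Integral(C2*airyai(3^(2/3)*c/3) + C3*airybi(3^(2/3)*c/3), c)


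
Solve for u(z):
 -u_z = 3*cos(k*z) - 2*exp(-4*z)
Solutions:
 u(z) = C1 - exp(-4*z)/2 - 3*sin(k*z)/k


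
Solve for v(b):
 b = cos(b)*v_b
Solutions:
 v(b) = C1 + Integral(b/cos(b), b)


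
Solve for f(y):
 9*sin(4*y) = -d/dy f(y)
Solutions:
 f(y) = C1 + 9*cos(4*y)/4


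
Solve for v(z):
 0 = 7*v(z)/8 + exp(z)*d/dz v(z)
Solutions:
 v(z) = C1*exp(7*exp(-z)/8)


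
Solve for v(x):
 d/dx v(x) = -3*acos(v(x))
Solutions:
 Integral(1/acos(_y), (_y, v(x))) = C1 - 3*x


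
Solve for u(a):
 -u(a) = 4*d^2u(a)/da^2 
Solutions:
 u(a) = C1*sin(a/2) + C2*cos(a/2)


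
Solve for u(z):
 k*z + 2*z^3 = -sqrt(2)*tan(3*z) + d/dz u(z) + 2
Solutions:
 u(z) = C1 + k*z^2/2 + z^4/2 - 2*z - sqrt(2)*log(cos(3*z))/3


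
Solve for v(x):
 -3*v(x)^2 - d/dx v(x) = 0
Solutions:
 v(x) = 1/(C1 + 3*x)


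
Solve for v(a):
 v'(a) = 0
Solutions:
 v(a) = C1


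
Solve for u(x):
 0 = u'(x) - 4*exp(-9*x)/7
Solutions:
 u(x) = C1 - 4*exp(-9*x)/63


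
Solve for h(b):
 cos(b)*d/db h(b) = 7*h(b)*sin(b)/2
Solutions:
 h(b) = C1/cos(b)^(7/2)


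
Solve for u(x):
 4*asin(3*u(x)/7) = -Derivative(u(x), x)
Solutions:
 Integral(1/asin(3*_y/7), (_y, u(x))) = C1 - 4*x


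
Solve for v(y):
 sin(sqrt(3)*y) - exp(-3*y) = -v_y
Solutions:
 v(y) = C1 + sqrt(3)*cos(sqrt(3)*y)/3 - exp(-3*y)/3


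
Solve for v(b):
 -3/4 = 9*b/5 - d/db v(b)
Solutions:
 v(b) = C1 + 9*b^2/10 + 3*b/4


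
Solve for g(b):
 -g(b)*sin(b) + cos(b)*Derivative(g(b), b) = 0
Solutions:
 g(b) = C1/cos(b)


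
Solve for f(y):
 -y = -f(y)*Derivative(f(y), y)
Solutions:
 f(y) = -sqrt(C1 + y^2)
 f(y) = sqrt(C1 + y^2)


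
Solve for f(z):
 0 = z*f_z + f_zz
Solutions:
 f(z) = C1 + C2*erf(sqrt(2)*z/2)


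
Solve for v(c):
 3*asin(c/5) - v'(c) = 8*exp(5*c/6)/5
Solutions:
 v(c) = C1 + 3*c*asin(c/5) + 3*sqrt(25 - c^2) - 48*exp(5*c/6)/25


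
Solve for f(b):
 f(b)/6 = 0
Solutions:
 f(b) = 0


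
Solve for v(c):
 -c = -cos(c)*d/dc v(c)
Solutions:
 v(c) = C1 + Integral(c/cos(c), c)


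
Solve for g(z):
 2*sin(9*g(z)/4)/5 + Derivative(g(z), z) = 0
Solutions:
 2*z/5 + 2*log(cos(9*g(z)/4) - 1)/9 - 2*log(cos(9*g(z)/4) + 1)/9 = C1


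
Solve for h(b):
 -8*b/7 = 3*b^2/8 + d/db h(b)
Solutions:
 h(b) = C1 - b^3/8 - 4*b^2/7


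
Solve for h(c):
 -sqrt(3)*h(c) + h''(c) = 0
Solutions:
 h(c) = C1*exp(-3^(1/4)*c) + C2*exp(3^(1/4)*c)


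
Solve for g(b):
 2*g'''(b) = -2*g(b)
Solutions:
 g(b) = C3*exp(-b) + (C1*sin(sqrt(3)*b/2) + C2*cos(sqrt(3)*b/2))*exp(b/2)


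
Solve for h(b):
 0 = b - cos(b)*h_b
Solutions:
 h(b) = C1 + Integral(b/cos(b), b)


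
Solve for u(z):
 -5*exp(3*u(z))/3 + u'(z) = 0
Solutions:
 u(z) = log(-1/(C1 + 5*z))/3
 u(z) = log((-1/(C1 + 5*z))^(1/3)*(-1 - sqrt(3)*I)/2)
 u(z) = log((-1/(C1 + 5*z))^(1/3)*(-1 + sqrt(3)*I)/2)


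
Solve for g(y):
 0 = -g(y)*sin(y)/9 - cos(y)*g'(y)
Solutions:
 g(y) = C1*cos(y)^(1/9)


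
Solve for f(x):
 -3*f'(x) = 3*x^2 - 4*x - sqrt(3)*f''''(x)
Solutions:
 f(x) = C1 + C4*exp(3^(1/6)*x) - x^3/3 + 2*x^2/3 + (C2*sin(3^(2/3)*x/2) + C3*cos(3^(2/3)*x/2))*exp(-3^(1/6)*x/2)


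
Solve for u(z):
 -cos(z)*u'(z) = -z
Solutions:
 u(z) = C1 + Integral(z/cos(z), z)


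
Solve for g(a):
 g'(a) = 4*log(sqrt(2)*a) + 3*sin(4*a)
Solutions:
 g(a) = C1 + 4*a*log(a) - 4*a + 2*a*log(2) - 3*cos(4*a)/4


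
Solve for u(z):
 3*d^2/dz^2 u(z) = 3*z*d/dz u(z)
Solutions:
 u(z) = C1 + C2*erfi(sqrt(2)*z/2)


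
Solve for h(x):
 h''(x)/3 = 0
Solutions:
 h(x) = C1 + C2*x


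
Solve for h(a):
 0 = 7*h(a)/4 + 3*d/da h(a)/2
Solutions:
 h(a) = C1*exp(-7*a/6)


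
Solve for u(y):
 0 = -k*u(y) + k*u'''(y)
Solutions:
 u(y) = C3*exp(y) + (C1*sin(sqrt(3)*y/2) + C2*cos(sqrt(3)*y/2))*exp(-y/2)


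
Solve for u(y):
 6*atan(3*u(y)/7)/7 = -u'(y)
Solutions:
 Integral(1/atan(3*_y/7), (_y, u(y))) = C1 - 6*y/7


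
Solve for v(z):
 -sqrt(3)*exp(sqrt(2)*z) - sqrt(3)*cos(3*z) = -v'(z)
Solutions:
 v(z) = C1 + sqrt(6)*exp(sqrt(2)*z)/2 + sqrt(3)*sin(3*z)/3


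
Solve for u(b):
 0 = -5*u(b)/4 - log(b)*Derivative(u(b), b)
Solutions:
 u(b) = C1*exp(-5*li(b)/4)


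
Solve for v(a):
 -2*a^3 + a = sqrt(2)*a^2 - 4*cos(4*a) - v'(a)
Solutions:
 v(a) = C1 + a^4/2 + sqrt(2)*a^3/3 - a^2/2 - sin(4*a)


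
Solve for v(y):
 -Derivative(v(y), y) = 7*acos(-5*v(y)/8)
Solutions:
 Integral(1/acos(-5*_y/8), (_y, v(y))) = C1 - 7*y


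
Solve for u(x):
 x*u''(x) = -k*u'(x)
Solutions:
 u(x) = C1 + x^(1 - re(k))*(C2*sin(log(x)*Abs(im(k))) + C3*cos(log(x)*im(k)))


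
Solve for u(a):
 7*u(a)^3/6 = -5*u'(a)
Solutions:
 u(a) = -sqrt(15)*sqrt(-1/(C1 - 7*a))
 u(a) = sqrt(15)*sqrt(-1/(C1 - 7*a))


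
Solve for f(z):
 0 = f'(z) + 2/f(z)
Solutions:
 f(z) = -sqrt(C1 - 4*z)
 f(z) = sqrt(C1 - 4*z)


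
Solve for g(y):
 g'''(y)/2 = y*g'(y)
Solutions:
 g(y) = C1 + Integral(C2*airyai(2^(1/3)*y) + C3*airybi(2^(1/3)*y), y)


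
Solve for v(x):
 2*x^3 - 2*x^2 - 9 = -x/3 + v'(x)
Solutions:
 v(x) = C1 + x^4/2 - 2*x^3/3 + x^2/6 - 9*x


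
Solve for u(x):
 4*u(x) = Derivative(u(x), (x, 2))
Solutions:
 u(x) = C1*exp(-2*x) + C2*exp(2*x)


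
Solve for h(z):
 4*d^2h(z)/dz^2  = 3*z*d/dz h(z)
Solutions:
 h(z) = C1 + C2*erfi(sqrt(6)*z/4)


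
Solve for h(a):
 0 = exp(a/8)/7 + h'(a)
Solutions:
 h(a) = C1 - 8*exp(a/8)/7


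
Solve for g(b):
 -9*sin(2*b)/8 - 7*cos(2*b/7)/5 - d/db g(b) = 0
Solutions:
 g(b) = C1 - 49*sin(2*b/7)/10 + 9*cos(2*b)/16


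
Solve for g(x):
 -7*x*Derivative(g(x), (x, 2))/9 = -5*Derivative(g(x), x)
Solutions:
 g(x) = C1 + C2*x^(52/7)


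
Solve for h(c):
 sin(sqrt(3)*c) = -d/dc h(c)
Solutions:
 h(c) = C1 + sqrt(3)*cos(sqrt(3)*c)/3


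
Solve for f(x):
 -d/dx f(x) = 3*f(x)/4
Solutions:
 f(x) = C1*exp(-3*x/4)


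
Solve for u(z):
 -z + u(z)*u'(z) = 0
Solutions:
 u(z) = -sqrt(C1 + z^2)
 u(z) = sqrt(C1 + z^2)


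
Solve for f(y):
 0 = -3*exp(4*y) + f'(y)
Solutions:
 f(y) = C1 + 3*exp(4*y)/4


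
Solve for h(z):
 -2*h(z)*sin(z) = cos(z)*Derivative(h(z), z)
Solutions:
 h(z) = C1*cos(z)^2


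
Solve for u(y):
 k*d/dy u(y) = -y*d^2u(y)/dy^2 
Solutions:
 u(y) = C1 + y^(1 - re(k))*(C2*sin(log(y)*Abs(im(k))) + C3*cos(log(y)*im(k)))


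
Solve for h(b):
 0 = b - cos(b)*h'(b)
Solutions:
 h(b) = C1 + Integral(b/cos(b), b)


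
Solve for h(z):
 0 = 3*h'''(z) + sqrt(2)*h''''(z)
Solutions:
 h(z) = C1 + C2*z + C3*z^2 + C4*exp(-3*sqrt(2)*z/2)


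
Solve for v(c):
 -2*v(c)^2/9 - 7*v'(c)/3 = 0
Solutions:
 v(c) = 21/(C1 + 2*c)


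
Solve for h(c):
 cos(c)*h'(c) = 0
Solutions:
 h(c) = C1


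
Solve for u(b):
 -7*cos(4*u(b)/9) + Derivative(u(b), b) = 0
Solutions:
 -7*b - 9*log(sin(4*u(b)/9) - 1)/8 + 9*log(sin(4*u(b)/9) + 1)/8 = C1


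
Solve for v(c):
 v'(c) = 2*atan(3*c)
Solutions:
 v(c) = C1 + 2*c*atan(3*c) - log(9*c^2 + 1)/3


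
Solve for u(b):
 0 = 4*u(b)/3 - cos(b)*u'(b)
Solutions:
 u(b) = C1*(sin(b) + 1)^(2/3)/(sin(b) - 1)^(2/3)


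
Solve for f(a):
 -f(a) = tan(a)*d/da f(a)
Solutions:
 f(a) = C1/sin(a)


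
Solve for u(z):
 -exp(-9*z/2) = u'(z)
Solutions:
 u(z) = C1 + 2*exp(-9*z/2)/9


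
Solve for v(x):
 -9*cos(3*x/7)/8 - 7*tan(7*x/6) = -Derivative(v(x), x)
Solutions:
 v(x) = C1 - 6*log(cos(7*x/6)) + 21*sin(3*x/7)/8


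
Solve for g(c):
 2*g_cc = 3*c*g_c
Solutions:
 g(c) = C1 + C2*erfi(sqrt(3)*c/2)


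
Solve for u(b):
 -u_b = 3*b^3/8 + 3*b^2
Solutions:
 u(b) = C1 - 3*b^4/32 - b^3


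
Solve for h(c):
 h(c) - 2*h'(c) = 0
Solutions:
 h(c) = C1*exp(c/2)


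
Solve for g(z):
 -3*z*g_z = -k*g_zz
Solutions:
 g(z) = C1 + C2*erf(sqrt(6)*z*sqrt(-1/k)/2)/sqrt(-1/k)


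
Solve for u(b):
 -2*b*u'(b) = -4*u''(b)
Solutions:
 u(b) = C1 + C2*erfi(b/2)


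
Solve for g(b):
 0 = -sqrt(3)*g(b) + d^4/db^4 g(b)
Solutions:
 g(b) = C1*exp(-3^(1/8)*b) + C2*exp(3^(1/8)*b) + C3*sin(3^(1/8)*b) + C4*cos(3^(1/8)*b)


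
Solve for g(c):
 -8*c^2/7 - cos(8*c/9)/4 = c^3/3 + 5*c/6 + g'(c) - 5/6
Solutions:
 g(c) = C1 - c^4/12 - 8*c^3/21 - 5*c^2/12 + 5*c/6 - 9*sin(8*c/9)/32


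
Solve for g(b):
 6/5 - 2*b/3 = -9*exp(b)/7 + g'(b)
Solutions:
 g(b) = C1 - b^2/3 + 6*b/5 + 9*exp(b)/7


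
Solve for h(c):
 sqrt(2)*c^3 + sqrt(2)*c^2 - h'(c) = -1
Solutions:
 h(c) = C1 + sqrt(2)*c^4/4 + sqrt(2)*c^3/3 + c


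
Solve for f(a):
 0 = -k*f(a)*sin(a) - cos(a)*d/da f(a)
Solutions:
 f(a) = C1*exp(k*log(cos(a)))


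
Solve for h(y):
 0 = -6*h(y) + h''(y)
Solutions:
 h(y) = C1*exp(-sqrt(6)*y) + C2*exp(sqrt(6)*y)


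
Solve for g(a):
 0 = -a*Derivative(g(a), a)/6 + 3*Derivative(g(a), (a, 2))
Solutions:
 g(a) = C1 + C2*erfi(a/6)


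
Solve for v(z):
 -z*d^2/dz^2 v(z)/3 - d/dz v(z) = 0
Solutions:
 v(z) = C1 + C2/z^2


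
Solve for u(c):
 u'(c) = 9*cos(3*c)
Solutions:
 u(c) = C1 + 3*sin(3*c)


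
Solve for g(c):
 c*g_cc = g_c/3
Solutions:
 g(c) = C1 + C2*c^(4/3)


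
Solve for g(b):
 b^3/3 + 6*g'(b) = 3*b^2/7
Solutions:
 g(b) = C1 - b^4/72 + b^3/42


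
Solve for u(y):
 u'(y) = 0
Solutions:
 u(y) = C1


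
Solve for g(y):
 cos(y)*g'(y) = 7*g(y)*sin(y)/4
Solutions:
 g(y) = C1/cos(y)^(7/4)


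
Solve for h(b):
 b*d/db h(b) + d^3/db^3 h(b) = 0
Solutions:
 h(b) = C1 + Integral(C2*airyai(-b) + C3*airybi(-b), b)


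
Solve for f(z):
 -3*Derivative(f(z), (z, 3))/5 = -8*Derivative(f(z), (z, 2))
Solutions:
 f(z) = C1 + C2*z + C3*exp(40*z/3)


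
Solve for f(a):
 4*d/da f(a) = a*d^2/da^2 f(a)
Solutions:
 f(a) = C1 + C2*a^5


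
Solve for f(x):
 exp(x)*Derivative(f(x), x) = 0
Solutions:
 f(x) = C1


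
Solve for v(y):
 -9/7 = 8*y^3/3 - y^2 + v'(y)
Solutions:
 v(y) = C1 - 2*y^4/3 + y^3/3 - 9*y/7


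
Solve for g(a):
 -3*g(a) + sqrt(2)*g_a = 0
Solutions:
 g(a) = C1*exp(3*sqrt(2)*a/2)


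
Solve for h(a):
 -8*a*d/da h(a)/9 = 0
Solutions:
 h(a) = C1


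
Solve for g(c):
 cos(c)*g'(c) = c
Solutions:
 g(c) = C1 + Integral(c/cos(c), c)


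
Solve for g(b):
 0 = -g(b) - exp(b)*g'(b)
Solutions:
 g(b) = C1*exp(exp(-b))


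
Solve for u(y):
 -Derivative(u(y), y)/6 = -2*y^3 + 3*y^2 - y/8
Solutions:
 u(y) = C1 + 3*y^4 - 6*y^3 + 3*y^2/8


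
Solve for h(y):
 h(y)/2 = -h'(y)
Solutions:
 h(y) = C1*exp(-y/2)


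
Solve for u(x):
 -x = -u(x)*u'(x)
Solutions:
 u(x) = -sqrt(C1 + x^2)
 u(x) = sqrt(C1 + x^2)


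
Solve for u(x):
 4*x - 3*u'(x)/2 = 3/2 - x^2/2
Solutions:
 u(x) = C1 + x^3/9 + 4*x^2/3 - x


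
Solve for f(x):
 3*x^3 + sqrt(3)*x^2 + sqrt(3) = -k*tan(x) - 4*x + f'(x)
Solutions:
 f(x) = C1 - k*log(cos(x)) + 3*x^4/4 + sqrt(3)*x^3/3 + 2*x^2 + sqrt(3)*x


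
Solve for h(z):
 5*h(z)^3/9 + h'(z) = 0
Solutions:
 h(z) = -3*sqrt(2)*sqrt(-1/(C1 - 5*z))/2
 h(z) = 3*sqrt(2)*sqrt(-1/(C1 - 5*z))/2


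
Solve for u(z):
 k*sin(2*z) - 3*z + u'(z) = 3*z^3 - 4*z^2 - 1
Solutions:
 u(z) = C1 + k*cos(2*z)/2 + 3*z^4/4 - 4*z^3/3 + 3*z^2/2 - z


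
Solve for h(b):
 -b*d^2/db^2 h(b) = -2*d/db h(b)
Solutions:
 h(b) = C1 + C2*b^3


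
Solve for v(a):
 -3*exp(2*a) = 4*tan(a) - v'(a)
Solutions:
 v(a) = C1 + 3*exp(2*a)/2 - 4*log(cos(a))


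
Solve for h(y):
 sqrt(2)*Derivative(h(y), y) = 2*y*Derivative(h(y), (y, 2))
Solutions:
 h(y) = C1 + C2*y^(sqrt(2)/2 + 1)


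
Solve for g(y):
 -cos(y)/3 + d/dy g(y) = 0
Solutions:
 g(y) = C1 + sin(y)/3


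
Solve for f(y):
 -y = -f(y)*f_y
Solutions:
 f(y) = -sqrt(C1 + y^2)
 f(y) = sqrt(C1 + y^2)


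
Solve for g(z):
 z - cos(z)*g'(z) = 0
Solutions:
 g(z) = C1 + Integral(z/cos(z), z)


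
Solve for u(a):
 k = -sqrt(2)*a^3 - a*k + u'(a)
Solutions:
 u(a) = C1 + sqrt(2)*a^4/4 + a^2*k/2 + a*k


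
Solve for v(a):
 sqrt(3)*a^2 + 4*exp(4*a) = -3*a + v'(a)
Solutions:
 v(a) = C1 + sqrt(3)*a^3/3 + 3*a^2/2 + exp(4*a)


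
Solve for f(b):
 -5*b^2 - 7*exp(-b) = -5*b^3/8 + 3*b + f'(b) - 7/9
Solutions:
 f(b) = C1 + 5*b^4/32 - 5*b^3/3 - 3*b^2/2 + 7*b/9 + 7*exp(-b)


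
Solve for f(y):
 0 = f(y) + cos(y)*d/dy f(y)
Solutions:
 f(y) = C1*sqrt(sin(y) - 1)/sqrt(sin(y) + 1)


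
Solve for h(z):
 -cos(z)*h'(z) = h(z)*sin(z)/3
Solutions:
 h(z) = C1*cos(z)^(1/3)


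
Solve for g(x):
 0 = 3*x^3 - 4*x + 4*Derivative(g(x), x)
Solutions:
 g(x) = C1 - 3*x^4/16 + x^2/2


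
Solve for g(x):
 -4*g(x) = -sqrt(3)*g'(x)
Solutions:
 g(x) = C1*exp(4*sqrt(3)*x/3)


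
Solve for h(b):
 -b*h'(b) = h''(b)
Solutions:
 h(b) = C1 + C2*erf(sqrt(2)*b/2)


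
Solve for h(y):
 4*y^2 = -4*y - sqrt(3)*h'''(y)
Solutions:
 h(y) = C1 + C2*y + C3*y^2 - sqrt(3)*y^5/45 - sqrt(3)*y^4/18


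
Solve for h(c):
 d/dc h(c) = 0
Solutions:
 h(c) = C1


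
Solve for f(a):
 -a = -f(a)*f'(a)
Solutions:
 f(a) = -sqrt(C1 + a^2)
 f(a) = sqrt(C1 + a^2)


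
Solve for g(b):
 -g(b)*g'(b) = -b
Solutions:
 g(b) = -sqrt(C1 + b^2)
 g(b) = sqrt(C1 + b^2)


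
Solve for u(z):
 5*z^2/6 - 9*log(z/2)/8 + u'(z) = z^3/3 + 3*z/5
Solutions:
 u(z) = C1 + z^4/12 - 5*z^3/18 + 3*z^2/10 + 9*z*log(z)/8 - 9*z/8 - 9*z*log(2)/8


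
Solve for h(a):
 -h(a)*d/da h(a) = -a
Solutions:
 h(a) = -sqrt(C1 + a^2)
 h(a) = sqrt(C1 + a^2)


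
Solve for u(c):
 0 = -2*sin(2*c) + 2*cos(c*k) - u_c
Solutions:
 u(c) = C1 + cos(2*c) + 2*sin(c*k)/k


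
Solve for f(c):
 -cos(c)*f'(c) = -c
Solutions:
 f(c) = C1 + Integral(c/cos(c), c)


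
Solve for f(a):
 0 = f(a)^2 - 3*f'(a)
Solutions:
 f(a) = -3/(C1 + a)


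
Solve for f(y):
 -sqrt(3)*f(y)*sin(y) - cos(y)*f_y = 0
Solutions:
 f(y) = C1*cos(y)^(sqrt(3))


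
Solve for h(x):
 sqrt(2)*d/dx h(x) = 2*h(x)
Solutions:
 h(x) = C1*exp(sqrt(2)*x)


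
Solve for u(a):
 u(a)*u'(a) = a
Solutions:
 u(a) = -sqrt(C1 + a^2)
 u(a) = sqrt(C1 + a^2)


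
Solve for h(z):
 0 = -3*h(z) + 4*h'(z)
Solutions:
 h(z) = C1*exp(3*z/4)


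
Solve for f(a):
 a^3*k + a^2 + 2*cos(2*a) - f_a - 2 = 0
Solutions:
 f(a) = C1 + a^4*k/4 + a^3/3 - 2*a + 2*sin(a)*cos(a)


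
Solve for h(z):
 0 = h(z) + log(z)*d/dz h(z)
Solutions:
 h(z) = C1*exp(-li(z))


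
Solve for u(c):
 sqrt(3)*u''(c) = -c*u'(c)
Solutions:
 u(c) = C1 + C2*erf(sqrt(2)*3^(3/4)*c/6)


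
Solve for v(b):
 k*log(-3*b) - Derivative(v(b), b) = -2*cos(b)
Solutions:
 v(b) = C1 + b*k*(log(-b) - 1) + b*k*log(3) + 2*sin(b)


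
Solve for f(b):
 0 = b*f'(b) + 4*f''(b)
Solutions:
 f(b) = C1 + C2*erf(sqrt(2)*b/4)


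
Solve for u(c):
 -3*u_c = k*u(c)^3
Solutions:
 u(c) = -sqrt(6)*sqrt(-1/(C1 - c*k))/2
 u(c) = sqrt(6)*sqrt(-1/(C1 - c*k))/2


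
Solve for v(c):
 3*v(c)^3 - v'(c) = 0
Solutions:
 v(c) = -sqrt(2)*sqrt(-1/(C1 + 3*c))/2
 v(c) = sqrt(2)*sqrt(-1/(C1 + 3*c))/2


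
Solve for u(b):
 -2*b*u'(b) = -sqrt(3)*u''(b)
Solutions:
 u(b) = C1 + C2*erfi(3^(3/4)*b/3)


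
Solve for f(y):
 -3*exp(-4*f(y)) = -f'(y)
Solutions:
 f(y) = log(-I*(C1 + 12*y)^(1/4))
 f(y) = log(I*(C1 + 12*y)^(1/4))
 f(y) = log(-(C1 + 12*y)^(1/4))
 f(y) = log(C1 + 12*y)/4


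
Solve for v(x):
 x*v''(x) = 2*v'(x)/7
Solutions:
 v(x) = C1 + C2*x^(9/7)


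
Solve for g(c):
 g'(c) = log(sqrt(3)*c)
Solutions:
 g(c) = C1 + c*log(c) - c + c*log(3)/2


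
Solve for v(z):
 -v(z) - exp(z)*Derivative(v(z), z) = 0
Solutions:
 v(z) = C1*exp(exp(-z))


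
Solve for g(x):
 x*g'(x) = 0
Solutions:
 g(x) = C1


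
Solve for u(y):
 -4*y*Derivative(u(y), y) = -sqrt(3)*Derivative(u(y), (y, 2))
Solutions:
 u(y) = C1 + C2*erfi(sqrt(2)*3^(3/4)*y/3)


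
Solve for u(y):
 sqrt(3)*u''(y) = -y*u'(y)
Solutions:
 u(y) = C1 + C2*erf(sqrt(2)*3^(3/4)*y/6)


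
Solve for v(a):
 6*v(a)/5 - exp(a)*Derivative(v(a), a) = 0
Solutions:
 v(a) = C1*exp(-6*exp(-a)/5)


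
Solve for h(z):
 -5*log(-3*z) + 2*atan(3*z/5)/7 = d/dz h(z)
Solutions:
 h(z) = C1 - 5*z*log(-z) + 2*z*atan(3*z/5)/7 - 5*z*log(3) + 5*z - 5*log(9*z^2 + 25)/21


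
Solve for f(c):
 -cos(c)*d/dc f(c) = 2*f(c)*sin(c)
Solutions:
 f(c) = C1*cos(c)^2


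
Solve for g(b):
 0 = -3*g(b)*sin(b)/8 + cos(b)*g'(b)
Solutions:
 g(b) = C1/cos(b)^(3/8)


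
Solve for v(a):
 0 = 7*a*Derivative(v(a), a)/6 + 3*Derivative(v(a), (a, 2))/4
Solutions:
 v(a) = C1 + C2*erf(sqrt(7)*a/3)


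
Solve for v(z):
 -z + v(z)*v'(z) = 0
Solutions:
 v(z) = -sqrt(C1 + z^2)
 v(z) = sqrt(C1 + z^2)


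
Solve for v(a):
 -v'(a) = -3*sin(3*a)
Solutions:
 v(a) = C1 - cos(3*a)


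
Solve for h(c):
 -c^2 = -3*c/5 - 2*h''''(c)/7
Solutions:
 h(c) = C1 + C2*c + C3*c^2 + C4*c^3 + 7*c^6/720 - 7*c^5/400


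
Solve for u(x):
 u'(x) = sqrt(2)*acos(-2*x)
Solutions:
 u(x) = C1 + sqrt(2)*(x*acos(-2*x) + sqrt(1 - 4*x^2)/2)


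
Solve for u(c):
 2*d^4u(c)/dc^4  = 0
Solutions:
 u(c) = C1 + C2*c + C3*c^2 + C4*c^3


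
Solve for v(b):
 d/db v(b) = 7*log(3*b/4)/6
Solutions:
 v(b) = C1 + 7*b*log(b)/6 - 7*b*log(2)/3 - 7*b/6 + 7*b*log(3)/6


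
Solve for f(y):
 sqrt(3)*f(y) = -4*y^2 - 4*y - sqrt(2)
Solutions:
 f(y) = -4*sqrt(3)*y^2/3 - 4*sqrt(3)*y/3 - sqrt(6)/3


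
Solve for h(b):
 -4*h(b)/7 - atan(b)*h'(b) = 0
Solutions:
 h(b) = C1*exp(-4*Integral(1/atan(b), b)/7)


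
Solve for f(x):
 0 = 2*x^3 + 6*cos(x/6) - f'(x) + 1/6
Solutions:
 f(x) = C1 + x^4/2 + x/6 + 36*sin(x/6)


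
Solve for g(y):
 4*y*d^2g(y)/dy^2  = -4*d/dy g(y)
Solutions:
 g(y) = C1 + C2*log(y)


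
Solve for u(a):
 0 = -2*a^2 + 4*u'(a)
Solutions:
 u(a) = C1 + a^3/6


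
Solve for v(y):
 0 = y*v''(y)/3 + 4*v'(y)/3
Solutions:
 v(y) = C1 + C2/y^3


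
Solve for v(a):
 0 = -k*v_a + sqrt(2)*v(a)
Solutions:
 v(a) = C1*exp(sqrt(2)*a/k)


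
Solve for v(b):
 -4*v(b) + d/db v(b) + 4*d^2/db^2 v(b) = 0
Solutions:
 v(b) = C1*exp(b*(-1 + sqrt(65))/8) + C2*exp(-b*(1 + sqrt(65))/8)


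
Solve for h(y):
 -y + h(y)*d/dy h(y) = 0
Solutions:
 h(y) = -sqrt(C1 + y^2)
 h(y) = sqrt(C1 + y^2)


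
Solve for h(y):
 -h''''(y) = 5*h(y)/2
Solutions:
 h(y) = (C1*sin(10^(1/4)*y/2) + C2*cos(10^(1/4)*y/2))*exp(-10^(1/4)*y/2) + (C3*sin(10^(1/4)*y/2) + C4*cos(10^(1/4)*y/2))*exp(10^(1/4)*y/2)


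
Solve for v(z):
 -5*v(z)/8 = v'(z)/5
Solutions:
 v(z) = C1*exp(-25*z/8)


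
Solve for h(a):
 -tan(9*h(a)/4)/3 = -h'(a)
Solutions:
 h(a) = -4*asin(C1*exp(3*a/4))/9 + 4*pi/9
 h(a) = 4*asin(C1*exp(3*a/4))/9


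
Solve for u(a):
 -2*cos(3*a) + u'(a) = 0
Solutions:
 u(a) = C1 + 2*sin(3*a)/3


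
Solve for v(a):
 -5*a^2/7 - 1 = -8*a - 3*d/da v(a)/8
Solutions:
 v(a) = C1 + 40*a^3/63 - 32*a^2/3 + 8*a/3


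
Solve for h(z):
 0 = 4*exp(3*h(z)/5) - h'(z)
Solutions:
 h(z) = 5*log(-1/(C1 + 12*z))/3 + 5*log(5)/3
 h(z) = 5*log(5^(1/3)*(-1/(C1 + 4*z))^(1/3)*(-3^(2/3) - 3*3^(1/6)*I)/6)
 h(z) = 5*log(5^(1/3)*(-1/(C1 + 4*z))^(1/3)*(-3^(2/3) + 3*3^(1/6)*I)/6)


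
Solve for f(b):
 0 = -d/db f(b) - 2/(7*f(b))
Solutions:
 f(b) = -sqrt(C1 - 28*b)/7
 f(b) = sqrt(C1 - 28*b)/7


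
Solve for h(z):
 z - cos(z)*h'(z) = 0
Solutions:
 h(z) = C1 + Integral(z/cos(z), z)


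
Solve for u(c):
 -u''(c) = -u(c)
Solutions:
 u(c) = C1*exp(-c) + C2*exp(c)


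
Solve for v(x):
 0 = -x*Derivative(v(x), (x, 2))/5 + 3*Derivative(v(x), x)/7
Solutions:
 v(x) = C1 + C2*x^(22/7)


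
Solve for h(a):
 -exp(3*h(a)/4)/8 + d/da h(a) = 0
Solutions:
 h(a) = 4*log(-1/(C1 + 3*a))/3 + 20*log(2)/3
 h(a) = 4*log((-1/(C1 + a))^(1/3)*(-6^(2/3)/3 - 2^(2/3)*3^(1/6)*I))
 h(a) = 4*log((-1/(C1 + a))^(1/3)*(-6^(2/3)/3 + 2^(2/3)*3^(1/6)*I))


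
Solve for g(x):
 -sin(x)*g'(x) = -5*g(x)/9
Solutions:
 g(x) = C1*(cos(x) - 1)^(5/18)/(cos(x) + 1)^(5/18)


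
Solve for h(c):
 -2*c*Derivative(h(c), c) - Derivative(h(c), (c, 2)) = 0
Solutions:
 h(c) = C1 + C2*erf(c)


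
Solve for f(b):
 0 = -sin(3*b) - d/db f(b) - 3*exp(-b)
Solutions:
 f(b) = C1 + cos(3*b)/3 + 3*exp(-b)


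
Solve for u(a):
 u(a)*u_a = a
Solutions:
 u(a) = -sqrt(C1 + a^2)
 u(a) = sqrt(C1 + a^2)


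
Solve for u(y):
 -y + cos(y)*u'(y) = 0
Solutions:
 u(y) = C1 + Integral(y/cos(y), y)


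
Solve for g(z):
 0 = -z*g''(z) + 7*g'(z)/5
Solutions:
 g(z) = C1 + C2*z^(12/5)


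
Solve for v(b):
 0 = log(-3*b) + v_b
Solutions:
 v(b) = C1 - b*log(-b) + b*(1 - log(3))


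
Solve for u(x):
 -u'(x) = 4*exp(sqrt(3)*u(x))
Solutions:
 u(x) = sqrt(3)*(2*log(1/(C1 + 4*x)) - log(3))/6


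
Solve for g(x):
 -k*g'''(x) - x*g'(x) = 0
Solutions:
 g(x) = C1 + Integral(C2*airyai(x*(-1/k)^(1/3)) + C3*airybi(x*(-1/k)^(1/3)), x)


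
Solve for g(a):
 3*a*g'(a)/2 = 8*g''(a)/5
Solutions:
 g(a) = C1 + C2*erfi(sqrt(30)*a/8)


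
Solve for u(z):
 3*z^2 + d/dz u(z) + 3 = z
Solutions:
 u(z) = C1 - z^3 + z^2/2 - 3*z


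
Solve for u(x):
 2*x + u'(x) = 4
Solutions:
 u(x) = C1 - x^2 + 4*x


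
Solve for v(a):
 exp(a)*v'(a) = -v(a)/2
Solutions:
 v(a) = C1*exp(exp(-a)/2)


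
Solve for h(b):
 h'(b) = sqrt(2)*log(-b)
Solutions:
 h(b) = C1 + sqrt(2)*b*log(-b) - sqrt(2)*b


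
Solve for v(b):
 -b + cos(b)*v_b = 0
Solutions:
 v(b) = C1 + Integral(b/cos(b), b)


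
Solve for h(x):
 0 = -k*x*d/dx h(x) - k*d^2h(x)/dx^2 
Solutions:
 h(x) = C1 + C2*erf(sqrt(2)*x/2)


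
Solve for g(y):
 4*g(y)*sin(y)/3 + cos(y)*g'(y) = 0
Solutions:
 g(y) = C1*cos(y)^(4/3)


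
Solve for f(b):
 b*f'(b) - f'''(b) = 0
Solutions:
 f(b) = C1 + Integral(C2*airyai(b) + C3*airybi(b), b)


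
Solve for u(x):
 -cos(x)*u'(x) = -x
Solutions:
 u(x) = C1 + Integral(x/cos(x), x)


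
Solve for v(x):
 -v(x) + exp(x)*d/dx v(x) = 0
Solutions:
 v(x) = C1*exp(-exp(-x))


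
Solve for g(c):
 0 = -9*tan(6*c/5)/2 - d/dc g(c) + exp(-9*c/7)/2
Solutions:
 g(c) = C1 - 15*log(tan(6*c/5)^2 + 1)/8 - 7*exp(-9*c/7)/18


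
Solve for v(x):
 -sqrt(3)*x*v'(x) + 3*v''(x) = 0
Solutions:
 v(x) = C1 + C2*erfi(sqrt(2)*3^(3/4)*x/6)


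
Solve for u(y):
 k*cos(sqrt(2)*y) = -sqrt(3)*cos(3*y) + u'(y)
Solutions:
 u(y) = C1 + sqrt(2)*k*sin(sqrt(2)*y)/2 + sqrt(3)*sin(3*y)/3


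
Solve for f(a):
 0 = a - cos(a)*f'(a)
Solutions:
 f(a) = C1 + Integral(a/cos(a), a)


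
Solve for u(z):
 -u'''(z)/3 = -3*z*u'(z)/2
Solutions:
 u(z) = C1 + Integral(C2*airyai(6^(2/3)*z/2) + C3*airybi(6^(2/3)*z/2), z)


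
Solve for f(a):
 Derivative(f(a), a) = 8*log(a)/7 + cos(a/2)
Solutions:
 f(a) = C1 + 8*a*log(a)/7 - 8*a/7 + 2*sin(a/2)


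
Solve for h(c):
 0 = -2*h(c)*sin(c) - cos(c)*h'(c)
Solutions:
 h(c) = C1*cos(c)^2


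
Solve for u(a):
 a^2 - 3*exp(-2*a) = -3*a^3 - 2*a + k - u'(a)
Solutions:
 u(a) = C1 - 3*a^4/4 - a^3/3 - a^2 + a*k - 3*exp(-2*a)/2


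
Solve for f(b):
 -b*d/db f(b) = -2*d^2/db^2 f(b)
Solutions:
 f(b) = C1 + C2*erfi(b/2)


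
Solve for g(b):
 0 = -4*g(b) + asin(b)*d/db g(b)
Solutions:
 g(b) = C1*exp(4*Integral(1/asin(b), b))


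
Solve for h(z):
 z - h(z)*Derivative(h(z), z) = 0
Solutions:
 h(z) = -sqrt(C1 + z^2)
 h(z) = sqrt(C1 + z^2)


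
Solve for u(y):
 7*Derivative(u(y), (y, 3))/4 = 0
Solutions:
 u(y) = C1 + C2*y + C3*y^2


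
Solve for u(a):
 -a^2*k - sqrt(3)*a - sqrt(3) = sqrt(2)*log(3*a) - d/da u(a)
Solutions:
 u(a) = C1 + a^3*k/3 + sqrt(3)*a^2/2 + sqrt(2)*a*log(a) - sqrt(2)*a + sqrt(2)*a*log(3) + sqrt(3)*a


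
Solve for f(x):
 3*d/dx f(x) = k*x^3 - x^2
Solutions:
 f(x) = C1 + k*x^4/12 - x^3/9


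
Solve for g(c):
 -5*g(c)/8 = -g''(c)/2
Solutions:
 g(c) = C1*exp(-sqrt(5)*c/2) + C2*exp(sqrt(5)*c/2)


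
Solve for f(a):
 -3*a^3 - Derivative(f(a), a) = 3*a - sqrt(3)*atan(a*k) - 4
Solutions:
 f(a) = C1 - 3*a^4/4 - 3*a^2/2 + 4*a + sqrt(3)*Piecewise((a*atan(a*k) - log(a^2*k^2 + 1)/(2*k), Ne(k, 0)), (0, True))


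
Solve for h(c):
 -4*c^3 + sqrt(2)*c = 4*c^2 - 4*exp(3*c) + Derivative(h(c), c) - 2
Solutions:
 h(c) = C1 - c^4 - 4*c^3/3 + sqrt(2)*c^2/2 + 2*c + 4*exp(3*c)/3


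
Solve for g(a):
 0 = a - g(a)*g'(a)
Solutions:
 g(a) = -sqrt(C1 + a^2)
 g(a) = sqrt(C1 + a^2)


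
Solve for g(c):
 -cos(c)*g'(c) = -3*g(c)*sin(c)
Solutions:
 g(c) = C1/cos(c)^3


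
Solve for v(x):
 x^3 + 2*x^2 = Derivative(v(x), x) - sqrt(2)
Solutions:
 v(x) = C1 + x^4/4 + 2*x^3/3 + sqrt(2)*x


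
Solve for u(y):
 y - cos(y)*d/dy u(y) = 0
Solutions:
 u(y) = C1 + Integral(y/cos(y), y)


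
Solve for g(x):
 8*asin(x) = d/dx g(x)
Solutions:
 g(x) = C1 + 8*x*asin(x) + 8*sqrt(1 - x^2)


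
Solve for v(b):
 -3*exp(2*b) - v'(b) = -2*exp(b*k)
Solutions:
 v(b) = C1 - 3*exp(2*b)/2 + 2*exp(b*k)/k


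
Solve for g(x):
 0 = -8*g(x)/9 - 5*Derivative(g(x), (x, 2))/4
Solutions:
 g(x) = C1*sin(4*sqrt(10)*x/15) + C2*cos(4*sqrt(10)*x/15)


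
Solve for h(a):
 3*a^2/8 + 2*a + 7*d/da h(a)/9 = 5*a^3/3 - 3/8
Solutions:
 h(a) = C1 + 15*a^4/28 - 9*a^3/56 - 9*a^2/7 - 27*a/56


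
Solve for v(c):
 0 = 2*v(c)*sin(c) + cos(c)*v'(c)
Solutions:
 v(c) = C1*cos(c)^2


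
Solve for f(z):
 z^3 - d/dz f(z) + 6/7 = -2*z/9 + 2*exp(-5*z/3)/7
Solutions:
 f(z) = C1 + z^4/4 + z^2/9 + 6*z/7 + 6*exp(-5*z/3)/35


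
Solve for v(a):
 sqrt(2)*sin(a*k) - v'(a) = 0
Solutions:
 v(a) = C1 - sqrt(2)*cos(a*k)/k


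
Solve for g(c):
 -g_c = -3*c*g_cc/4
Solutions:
 g(c) = C1 + C2*c^(7/3)


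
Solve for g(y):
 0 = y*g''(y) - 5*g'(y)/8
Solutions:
 g(y) = C1 + C2*y^(13/8)


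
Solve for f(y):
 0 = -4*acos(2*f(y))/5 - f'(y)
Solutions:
 Integral(1/acos(2*_y), (_y, f(y))) = C1 - 4*y/5


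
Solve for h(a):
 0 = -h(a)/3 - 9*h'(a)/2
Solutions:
 h(a) = C1*exp(-2*a/27)


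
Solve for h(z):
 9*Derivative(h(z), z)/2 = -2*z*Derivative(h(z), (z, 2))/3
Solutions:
 h(z) = C1 + C2/z^(23/4)


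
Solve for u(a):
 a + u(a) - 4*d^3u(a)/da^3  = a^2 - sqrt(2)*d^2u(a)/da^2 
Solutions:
 u(a) = C1*exp(a*(-2^(1/3)*(sqrt(2) + 108 + sqrt(-2 + (sqrt(2) + 108)^2))^(1/3) - 2^(2/3)/(sqrt(2) + 108 + sqrt(-2 + (sqrt(2) + 108)^2))^(1/3) + 2*sqrt(2))/24)*sin(2^(1/3)*sqrt(3)*a*(-(sqrt(2) + 108 + sqrt(-2 + (sqrt(2) + 108)^2))^(1/3) + 2^(1/3)/(sqrt(2) + 108 + sqrt(-2 + (sqrt(2) + 108)^2))^(1/3))/24) + C2*exp(a*(-2^(1/3)*(sqrt(2) + 108 + sqrt(-2 + (sqrt(2) + 108)^2))^(1/3) - 2^(2/3)/(sqrt(2) + 108 + sqrt(-2 + (sqrt(2) + 108)^2))^(1/3) + 2*sqrt(2))/24)*cos(2^(1/3)*sqrt(3)*a*(-(sqrt(2) + 108 + sqrt(-2 + (sqrt(2) + 108)^2))^(1/3) + 2^(1/3)/(sqrt(2) + 108 + sqrt(-2 + (sqrt(2) + 108)^2))^(1/3))/24) + C3*exp(a*(2^(2/3)/(sqrt(2) + 108 + sqrt(-2 + (sqrt(2) + 108)^2))^(1/3) + sqrt(2) + 2^(1/3)*(sqrt(2) + 108 + sqrt(-2 + (sqrt(2) + 108)^2))^(1/3))/12) + a^2 - a - 2*sqrt(2)


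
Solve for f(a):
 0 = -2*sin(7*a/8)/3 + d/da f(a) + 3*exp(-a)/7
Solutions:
 f(a) = C1 - 16*cos(7*a/8)/21 + 3*exp(-a)/7


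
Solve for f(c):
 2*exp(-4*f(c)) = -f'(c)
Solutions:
 f(c) = log(-I*(C1 - 8*c)^(1/4))
 f(c) = log(I*(C1 - 8*c)^(1/4))
 f(c) = log(-(C1 - 8*c)^(1/4))
 f(c) = log(C1 - 8*c)/4


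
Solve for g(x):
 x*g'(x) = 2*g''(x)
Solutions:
 g(x) = C1 + C2*erfi(x/2)


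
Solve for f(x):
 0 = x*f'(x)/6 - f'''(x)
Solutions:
 f(x) = C1 + Integral(C2*airyai(6^(2/3)*x/6) + C3*airybi(6^(2/3)*x/6), x)
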